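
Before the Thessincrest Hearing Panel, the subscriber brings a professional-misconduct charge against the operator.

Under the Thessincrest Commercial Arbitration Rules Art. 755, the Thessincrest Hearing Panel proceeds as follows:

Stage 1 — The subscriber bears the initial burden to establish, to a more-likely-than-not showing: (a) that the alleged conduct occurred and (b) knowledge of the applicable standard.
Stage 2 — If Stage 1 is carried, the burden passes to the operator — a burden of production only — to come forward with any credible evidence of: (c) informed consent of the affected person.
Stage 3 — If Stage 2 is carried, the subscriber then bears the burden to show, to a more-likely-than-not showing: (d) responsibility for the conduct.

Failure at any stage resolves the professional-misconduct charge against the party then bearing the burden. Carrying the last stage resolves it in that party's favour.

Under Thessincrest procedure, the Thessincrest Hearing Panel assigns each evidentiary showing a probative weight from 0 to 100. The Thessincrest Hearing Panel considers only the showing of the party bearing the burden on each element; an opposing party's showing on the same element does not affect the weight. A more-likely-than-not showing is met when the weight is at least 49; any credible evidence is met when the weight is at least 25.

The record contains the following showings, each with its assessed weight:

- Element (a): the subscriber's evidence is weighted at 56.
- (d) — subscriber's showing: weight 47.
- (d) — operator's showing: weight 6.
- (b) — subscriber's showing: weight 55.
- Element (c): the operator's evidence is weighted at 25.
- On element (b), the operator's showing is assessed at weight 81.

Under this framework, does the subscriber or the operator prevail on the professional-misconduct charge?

operator

Stage 1 — burden on subscriber; standard: a more-likely-than-not showing (weight is at least 49).
    (a): 56 ≥ 49 [met]
    (b): 55 (operator's 81 disregarded) ≥ 49 [met]
  All elements met. The burden passes to the operator.
Stage 2 — burden on operator; standard: any credible evidence (weight is at least 25).
    (c): 25 ≥ 25 [met]
  Stage 2 carried; the burden shifts to the subscriber.
Stage 3 — burden on subscriber; standard: a more-likely-than-not showing (weight is at least 49).
    (d): 47 (operator's 6 disregarded) < 49 [not met]
  The subscriber does not carry Stage 3.
The operator prevails.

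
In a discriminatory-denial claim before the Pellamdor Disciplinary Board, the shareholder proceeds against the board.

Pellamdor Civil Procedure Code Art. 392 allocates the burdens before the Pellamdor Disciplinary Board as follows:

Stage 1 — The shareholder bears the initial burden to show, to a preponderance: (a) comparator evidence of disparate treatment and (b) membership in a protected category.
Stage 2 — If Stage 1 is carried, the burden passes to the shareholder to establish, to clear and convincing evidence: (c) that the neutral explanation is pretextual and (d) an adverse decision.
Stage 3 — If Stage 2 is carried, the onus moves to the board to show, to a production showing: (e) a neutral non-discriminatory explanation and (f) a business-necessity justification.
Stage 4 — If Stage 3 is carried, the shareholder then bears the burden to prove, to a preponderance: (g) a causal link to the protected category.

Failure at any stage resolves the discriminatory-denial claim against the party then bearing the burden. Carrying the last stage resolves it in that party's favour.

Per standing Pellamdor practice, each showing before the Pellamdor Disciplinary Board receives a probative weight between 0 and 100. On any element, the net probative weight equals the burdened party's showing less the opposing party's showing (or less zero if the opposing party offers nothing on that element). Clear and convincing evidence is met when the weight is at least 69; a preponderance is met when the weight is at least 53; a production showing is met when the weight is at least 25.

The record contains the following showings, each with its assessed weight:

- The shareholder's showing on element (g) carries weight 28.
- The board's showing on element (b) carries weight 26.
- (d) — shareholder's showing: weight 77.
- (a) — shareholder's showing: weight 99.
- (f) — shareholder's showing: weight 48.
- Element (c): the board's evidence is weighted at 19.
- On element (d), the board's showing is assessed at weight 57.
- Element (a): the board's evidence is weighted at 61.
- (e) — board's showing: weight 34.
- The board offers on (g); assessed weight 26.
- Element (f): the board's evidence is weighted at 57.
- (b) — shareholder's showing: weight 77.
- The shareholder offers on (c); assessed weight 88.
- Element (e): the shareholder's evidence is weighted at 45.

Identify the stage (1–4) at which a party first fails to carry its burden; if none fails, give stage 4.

Stage 1 — burden on shareholder; standard: a preponderance (weight is at least 53).
    (a): 99 − 61 = 38 < 53 [not met]
    (b): 77 − 26 = 51 < 53 [not met]
  Stage 1 not carried; the shareholder fails its burden.
So the board prevails.

stage 1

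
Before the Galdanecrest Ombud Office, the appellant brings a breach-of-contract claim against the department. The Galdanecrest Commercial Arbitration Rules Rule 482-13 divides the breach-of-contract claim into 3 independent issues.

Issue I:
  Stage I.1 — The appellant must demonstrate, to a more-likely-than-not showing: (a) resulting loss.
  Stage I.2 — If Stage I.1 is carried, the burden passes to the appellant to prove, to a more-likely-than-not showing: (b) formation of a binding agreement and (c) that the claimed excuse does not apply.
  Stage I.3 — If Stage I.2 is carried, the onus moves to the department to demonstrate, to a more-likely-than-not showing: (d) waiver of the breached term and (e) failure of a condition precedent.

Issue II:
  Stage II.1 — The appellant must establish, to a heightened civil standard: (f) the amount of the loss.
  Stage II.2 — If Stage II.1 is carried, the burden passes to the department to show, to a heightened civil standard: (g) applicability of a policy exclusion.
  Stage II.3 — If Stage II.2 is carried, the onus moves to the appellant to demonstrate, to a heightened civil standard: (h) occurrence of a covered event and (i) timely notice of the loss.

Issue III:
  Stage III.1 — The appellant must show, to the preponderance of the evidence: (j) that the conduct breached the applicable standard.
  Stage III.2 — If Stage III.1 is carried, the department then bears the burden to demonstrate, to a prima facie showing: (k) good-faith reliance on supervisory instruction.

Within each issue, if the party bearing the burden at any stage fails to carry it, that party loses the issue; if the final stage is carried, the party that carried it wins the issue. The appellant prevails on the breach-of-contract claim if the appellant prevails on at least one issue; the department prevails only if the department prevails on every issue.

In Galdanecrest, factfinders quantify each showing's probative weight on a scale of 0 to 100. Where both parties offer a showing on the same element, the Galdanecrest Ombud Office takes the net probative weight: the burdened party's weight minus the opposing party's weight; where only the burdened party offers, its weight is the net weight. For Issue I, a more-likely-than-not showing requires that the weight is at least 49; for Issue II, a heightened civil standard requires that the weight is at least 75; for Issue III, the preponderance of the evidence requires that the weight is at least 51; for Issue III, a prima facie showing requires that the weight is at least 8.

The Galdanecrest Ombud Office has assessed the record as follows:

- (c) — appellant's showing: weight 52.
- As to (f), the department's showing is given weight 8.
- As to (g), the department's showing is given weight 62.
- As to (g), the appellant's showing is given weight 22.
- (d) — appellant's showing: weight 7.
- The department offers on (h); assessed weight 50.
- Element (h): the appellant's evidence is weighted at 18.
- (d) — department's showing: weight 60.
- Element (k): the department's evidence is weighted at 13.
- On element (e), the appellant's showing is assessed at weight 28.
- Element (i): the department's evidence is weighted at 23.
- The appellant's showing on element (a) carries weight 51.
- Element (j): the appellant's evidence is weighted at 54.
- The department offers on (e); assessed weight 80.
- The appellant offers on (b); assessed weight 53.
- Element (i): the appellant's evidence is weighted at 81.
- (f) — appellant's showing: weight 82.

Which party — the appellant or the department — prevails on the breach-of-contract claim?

department

— Issue I —
Stage I.1 (appellant, a more-likely-than-not showing, weight is at least 49): (a) 51 ≥ 49 — meets.
  Stage I.1 is satisfied; the appellant continues to bear the burden.
Stage I.2 (appellant, a more-likely-than-not showing, weight is at least 49): (b) 53 ≥ 49 — meets; (c) 52 ≥ 49 — meets.
  The appellant carries Stage I.2; the department now bears the burden.
Stage I.3 (department, a more-likely-than-not showing, weight is at least 49): (d) net 60−7=53 ≥ 49 — meets; (e) net 80−28=52 ≥ 49 — meets.
  All elements met at the final stage.
With every stage satisfied, the department prevails on this issue.
— Issue II —
Stage II.1 (appellant, a heightened civil standard, weight is at least 75): (f) net 82−8=74 < 75 — fails.
  Stage II.1 not carried; the appellant fails its burden.
The department prevails on this issue.
— Issue III —
Stage III.1 — burden on appellant; standard: the preponderance of the evidence (weight is at least 51).
    (j): 54 ≥ 51 [met]
  Stage III.1 carried; the burden shifts to the department.
Stage III.2 — burden on department; standard: a prima facie showing (weight is at least 8).
    (k): 13 ≥ 8 [met]
  All elements met at the final stage.
With every stage satisfied, the department prevails on this issue.
Per-issue: Issue I → department; Issue II → department; Issue III → department. The appellant must prevail on at least one issue; overall, the department prevails.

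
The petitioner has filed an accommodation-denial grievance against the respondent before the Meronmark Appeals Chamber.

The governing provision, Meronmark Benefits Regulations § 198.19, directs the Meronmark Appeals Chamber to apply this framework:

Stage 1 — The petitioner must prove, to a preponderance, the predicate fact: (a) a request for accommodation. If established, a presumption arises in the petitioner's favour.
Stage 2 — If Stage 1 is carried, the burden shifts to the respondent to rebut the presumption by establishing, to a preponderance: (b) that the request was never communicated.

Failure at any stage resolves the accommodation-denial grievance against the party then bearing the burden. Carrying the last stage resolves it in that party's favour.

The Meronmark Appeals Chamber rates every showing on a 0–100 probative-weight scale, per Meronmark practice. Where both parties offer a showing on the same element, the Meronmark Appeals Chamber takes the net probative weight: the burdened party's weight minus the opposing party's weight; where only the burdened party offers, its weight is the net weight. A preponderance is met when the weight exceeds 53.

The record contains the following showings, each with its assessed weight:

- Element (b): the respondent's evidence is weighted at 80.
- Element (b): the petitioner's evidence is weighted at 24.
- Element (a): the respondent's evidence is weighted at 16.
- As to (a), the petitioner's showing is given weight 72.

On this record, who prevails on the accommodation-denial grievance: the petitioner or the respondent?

Stage 1 — burden on petitioner; standard: a preponderance (weight exceeds 53).
    (a): 72 − 16 = 56 > 53 [met]
  The petitioner carries Stage 1; the respondent now bears the burden.
Stage 2 — burden on respondent; standard: a preponderance (weight exceeds 53).
    (b): 80 − 24 = 56 > 53 [met]
  Stage 2 carried; the final stage is satisfied.
Every stage carried; the respondent prevails.

respondent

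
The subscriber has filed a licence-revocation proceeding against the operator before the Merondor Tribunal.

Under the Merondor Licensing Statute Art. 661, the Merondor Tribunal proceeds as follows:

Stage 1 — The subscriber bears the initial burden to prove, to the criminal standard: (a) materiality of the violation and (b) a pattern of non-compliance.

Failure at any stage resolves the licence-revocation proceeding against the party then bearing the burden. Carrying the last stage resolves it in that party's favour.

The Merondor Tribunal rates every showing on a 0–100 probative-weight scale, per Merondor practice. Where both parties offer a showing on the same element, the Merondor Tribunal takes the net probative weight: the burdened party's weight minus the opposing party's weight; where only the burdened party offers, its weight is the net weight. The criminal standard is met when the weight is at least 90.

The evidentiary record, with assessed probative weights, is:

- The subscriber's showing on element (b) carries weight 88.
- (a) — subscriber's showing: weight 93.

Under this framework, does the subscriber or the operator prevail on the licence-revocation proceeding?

Stage 1 (subscriber, the criminal standard, weight is at least 90): (a) 93 ≥ 90 — meets; (b) 88 < 90 — fails.
  The subscriber does not carry Stage 1.
The operator prevails.

operator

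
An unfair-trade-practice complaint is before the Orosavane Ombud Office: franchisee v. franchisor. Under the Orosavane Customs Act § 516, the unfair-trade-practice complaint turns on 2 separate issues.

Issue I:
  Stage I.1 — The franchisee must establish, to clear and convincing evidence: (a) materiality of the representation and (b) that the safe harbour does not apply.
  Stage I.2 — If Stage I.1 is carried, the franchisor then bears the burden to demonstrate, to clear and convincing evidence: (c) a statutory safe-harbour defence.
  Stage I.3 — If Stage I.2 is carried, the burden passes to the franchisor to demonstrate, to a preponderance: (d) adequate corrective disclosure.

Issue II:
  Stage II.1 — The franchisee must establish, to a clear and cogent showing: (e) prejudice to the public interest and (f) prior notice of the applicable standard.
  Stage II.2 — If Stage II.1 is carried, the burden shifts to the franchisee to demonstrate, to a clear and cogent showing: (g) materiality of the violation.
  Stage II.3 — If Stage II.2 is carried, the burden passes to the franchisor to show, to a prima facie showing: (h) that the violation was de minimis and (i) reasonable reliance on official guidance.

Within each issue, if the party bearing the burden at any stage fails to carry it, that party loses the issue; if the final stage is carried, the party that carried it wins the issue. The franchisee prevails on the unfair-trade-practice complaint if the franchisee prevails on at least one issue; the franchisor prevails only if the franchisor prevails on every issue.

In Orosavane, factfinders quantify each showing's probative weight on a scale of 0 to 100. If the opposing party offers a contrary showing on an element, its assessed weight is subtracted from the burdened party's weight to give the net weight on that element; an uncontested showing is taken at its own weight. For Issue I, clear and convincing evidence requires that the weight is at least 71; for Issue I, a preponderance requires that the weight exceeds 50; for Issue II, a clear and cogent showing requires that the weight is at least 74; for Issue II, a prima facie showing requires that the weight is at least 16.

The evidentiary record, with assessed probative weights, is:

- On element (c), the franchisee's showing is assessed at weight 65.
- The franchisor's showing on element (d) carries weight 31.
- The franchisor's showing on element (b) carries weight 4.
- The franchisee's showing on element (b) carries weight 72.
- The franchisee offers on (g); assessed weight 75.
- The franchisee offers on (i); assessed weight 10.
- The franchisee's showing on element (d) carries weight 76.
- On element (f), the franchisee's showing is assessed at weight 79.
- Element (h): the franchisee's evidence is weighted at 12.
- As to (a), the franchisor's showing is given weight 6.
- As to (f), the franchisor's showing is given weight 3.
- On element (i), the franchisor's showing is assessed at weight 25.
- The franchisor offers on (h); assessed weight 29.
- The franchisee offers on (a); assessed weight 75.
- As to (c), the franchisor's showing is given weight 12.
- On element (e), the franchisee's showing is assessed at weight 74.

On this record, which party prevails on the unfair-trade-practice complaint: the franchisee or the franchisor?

— Issue I —
Stage I.1 (franchisee, clear and convincing evidence, weight is at least 71): (a) net 75−6=69 < 71 — fails; (b) net 72−4=68 < 71 — fails.
  Not every element is met, so the franchisee fails to carry Stage I.1.
So the franchisor prevails on this issue.
— Issue II —
At Stage II.1 the franchisee must meet a clear and cogent showing (weight is at least 74): on (e) the weight is 74, ≥ 74, so (e) meets the standard; on (f) the weight is 79 less the opposing 3 gives net 76, ≥ 74, so (f) meets the standard.
  Stage II.1 carried; the burden remains with the franchisee.
At Stage II.2 the franchisee must meet a clear and cogent showing (weight is at least 74): on (g) the weight is 75, which does reach 74, so (g) meets the standard.
  All elements met. The burden passes to the franchisor.
At Stage II.3 the franchisor must meet a prima facie showing (weight is at least 16): on (h) the weight is 29 less the opposing 12 gives net 17, ≥ 16, so (h) meets the standard; on (i) the weight is 25 less the opposing 10 gives net 15, which does not reach 16, so (i) does not meet the standard.
  Stage II.3 not carried; the franchisor fails its burden.
The franchisee prevails on this issue.
Per-issue: Issue I → franchisor; Issue II → franchisee. The franchisee must prevail on at least one issue; overall, the franchisee prevails.

franchisee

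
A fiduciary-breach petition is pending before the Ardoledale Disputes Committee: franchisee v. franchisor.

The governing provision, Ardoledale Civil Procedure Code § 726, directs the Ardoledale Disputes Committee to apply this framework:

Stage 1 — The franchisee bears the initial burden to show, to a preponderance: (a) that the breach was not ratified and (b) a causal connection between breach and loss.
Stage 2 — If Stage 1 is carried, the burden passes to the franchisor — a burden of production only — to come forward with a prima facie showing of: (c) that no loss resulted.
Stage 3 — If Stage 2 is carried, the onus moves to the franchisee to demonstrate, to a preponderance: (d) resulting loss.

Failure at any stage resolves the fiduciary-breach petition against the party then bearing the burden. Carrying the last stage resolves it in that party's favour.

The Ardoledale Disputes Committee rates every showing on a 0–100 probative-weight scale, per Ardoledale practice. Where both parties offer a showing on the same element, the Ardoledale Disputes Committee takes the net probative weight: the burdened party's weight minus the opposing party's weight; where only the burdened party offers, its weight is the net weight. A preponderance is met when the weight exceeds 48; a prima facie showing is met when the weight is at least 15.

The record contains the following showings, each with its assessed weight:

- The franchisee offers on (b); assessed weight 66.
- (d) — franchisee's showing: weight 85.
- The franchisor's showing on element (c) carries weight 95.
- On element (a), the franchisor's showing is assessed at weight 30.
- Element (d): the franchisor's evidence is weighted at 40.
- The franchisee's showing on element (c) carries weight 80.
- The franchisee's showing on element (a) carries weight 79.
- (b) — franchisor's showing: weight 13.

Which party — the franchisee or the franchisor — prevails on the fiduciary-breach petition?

At Stage 1 the franchisee must meet a preponderance (weight exceeds 48): on (a) the weight is 79 less the opposing 30 gives net 49, > 48, so (a) meets the standard; on (b) the weight is 66 less the opposing 13 gives net 53, which does exceed 48, so (b) meets the standard.
  Stage 1 carried; the burden shifts to the franchisor.
At Stage 2 the franchisor must meet a prima facie showing (weight is at least 15): on (c) the weight is 95 less the opposing 80 gives net 15, ≥ 15, so (c) meets the standard.
  Stage 2 is satisfied; the onus moves to the franchisee.
At Stage 3 the franchisee must meet a preponderance (weight exceeds 48): on (d) the weight is 85 less the opposing 40 gives net 45, which does not exceed 48, so (d) does not meet the standard.
  Not every element is met, so the franchisee fails to carry Stage 3.
The franchisor prevails.

franchisor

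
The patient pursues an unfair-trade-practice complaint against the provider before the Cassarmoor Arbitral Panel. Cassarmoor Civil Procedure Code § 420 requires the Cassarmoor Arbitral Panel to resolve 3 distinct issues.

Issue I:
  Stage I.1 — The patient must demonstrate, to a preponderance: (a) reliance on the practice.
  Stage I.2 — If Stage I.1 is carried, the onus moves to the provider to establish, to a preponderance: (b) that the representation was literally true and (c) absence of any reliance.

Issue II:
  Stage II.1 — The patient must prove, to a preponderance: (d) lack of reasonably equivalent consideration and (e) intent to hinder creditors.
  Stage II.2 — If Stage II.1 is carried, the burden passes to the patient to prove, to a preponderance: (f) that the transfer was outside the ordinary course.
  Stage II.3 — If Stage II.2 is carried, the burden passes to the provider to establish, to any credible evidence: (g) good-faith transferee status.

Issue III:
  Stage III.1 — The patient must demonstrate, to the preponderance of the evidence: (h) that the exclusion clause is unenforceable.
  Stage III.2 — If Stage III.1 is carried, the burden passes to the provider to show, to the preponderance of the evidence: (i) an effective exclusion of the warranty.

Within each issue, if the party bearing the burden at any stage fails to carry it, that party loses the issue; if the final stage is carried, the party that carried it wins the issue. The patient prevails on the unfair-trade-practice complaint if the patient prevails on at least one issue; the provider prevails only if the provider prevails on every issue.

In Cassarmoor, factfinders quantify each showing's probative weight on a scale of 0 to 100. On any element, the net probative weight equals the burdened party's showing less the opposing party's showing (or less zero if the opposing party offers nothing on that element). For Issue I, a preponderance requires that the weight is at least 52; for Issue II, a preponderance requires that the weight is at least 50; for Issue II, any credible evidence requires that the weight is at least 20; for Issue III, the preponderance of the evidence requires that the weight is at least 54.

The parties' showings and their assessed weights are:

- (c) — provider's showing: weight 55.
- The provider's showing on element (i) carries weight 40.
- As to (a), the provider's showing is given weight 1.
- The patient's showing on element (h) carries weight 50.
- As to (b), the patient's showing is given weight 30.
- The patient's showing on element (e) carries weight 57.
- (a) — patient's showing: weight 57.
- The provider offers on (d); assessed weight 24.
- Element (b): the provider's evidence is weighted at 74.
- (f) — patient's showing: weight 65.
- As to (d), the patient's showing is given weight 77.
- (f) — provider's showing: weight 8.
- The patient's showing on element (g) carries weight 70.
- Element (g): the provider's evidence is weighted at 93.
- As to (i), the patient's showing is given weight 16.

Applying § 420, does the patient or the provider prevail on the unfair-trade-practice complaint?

patient

— Issue I —
Stage I.1 (patient, a preponderance, weight is at least 52): (a) net 57−1=56 ≥ 52 — meets.
  The patient carries Stage I.1; the provider now bears the burden.
Stage I.2 (provider, a preponderance, weight is at least 52): (b) net 74−30=44 < 52 — fails; (c) 55 ≥ 52 — meets.
  Not every element is met, so the provider fails to carry Stage I.2.
The patient prevails on this issue.
— Issue II —
Stage II.1 (patient, a preponderance, weight is at least 50): (d) net 77−24=53 ≥ 50 — meets; (e) 57 ≥ 50 — meets.
  Stage II.1 carried; the burden remains with the patient.
Stage II.2 (patient, a preponderance, weight is at least 50): (f) net 65−8=57 ≥ 50 — meets.
  Stage II.2 is satisfied; the onus moves to the provider.
Stage II.3 (provider, any credible evidence, weight is at least 20): (g) net 93−70=23 ≥ 20 — meets.
  The provider carries the last stage.
With every stage satisfied, the provider prevails on this issue.
— Issue III —
At Stage III.1 the patient must meet the preponderance of the evidence (weight is at least 54): on (h) the weight is 50, < 54, so (h) does not meet the standard.
  Not every element is met, so the patient fails to carry Stage III.1.
The provider prevails on this issue.
Per-issue: Issue I → patient; Issue II → provider; Issue III → provider. The patient must prevail on at least one issue; overall, the patient prevails.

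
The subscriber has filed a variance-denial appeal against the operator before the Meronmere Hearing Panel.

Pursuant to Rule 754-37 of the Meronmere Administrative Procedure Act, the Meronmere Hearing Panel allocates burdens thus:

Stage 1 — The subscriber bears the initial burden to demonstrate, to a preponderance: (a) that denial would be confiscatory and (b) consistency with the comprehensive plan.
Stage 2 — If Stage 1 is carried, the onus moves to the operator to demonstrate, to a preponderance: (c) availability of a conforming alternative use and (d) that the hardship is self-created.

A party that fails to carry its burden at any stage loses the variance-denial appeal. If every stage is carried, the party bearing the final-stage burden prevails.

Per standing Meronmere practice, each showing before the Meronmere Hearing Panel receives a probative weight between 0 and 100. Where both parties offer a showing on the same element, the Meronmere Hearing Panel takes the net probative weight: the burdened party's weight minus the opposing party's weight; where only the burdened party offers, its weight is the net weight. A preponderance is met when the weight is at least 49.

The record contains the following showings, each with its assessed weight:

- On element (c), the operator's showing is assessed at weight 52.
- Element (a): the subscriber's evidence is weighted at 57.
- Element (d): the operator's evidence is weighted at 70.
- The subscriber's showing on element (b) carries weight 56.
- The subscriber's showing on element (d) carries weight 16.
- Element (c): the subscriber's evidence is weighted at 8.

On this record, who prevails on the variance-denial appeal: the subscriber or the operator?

At Stage 1 the subscriber must meet a preponderance (weight is at least 49): on (a) the weight is 57, ≥ 49, so (a) meets the standard; on (b) the weight is 56, which does reach 49, so (b) meets the standard.
  The subscriber carries Stage 1; the operator now bears the burden.
At Stage 2 the operator must meet a preponderance (weight is at least 49): on (c) the weight is 52 less the opposing 8 gives net 44, < 49, so (c) does not meet the standard; on (d) the weight is 70 less the opposing 16 gives net 54, ≥ 49, so (d) meets the standard.
  The operator does not carry Stage 2.
The subscriber prevails.

subscriber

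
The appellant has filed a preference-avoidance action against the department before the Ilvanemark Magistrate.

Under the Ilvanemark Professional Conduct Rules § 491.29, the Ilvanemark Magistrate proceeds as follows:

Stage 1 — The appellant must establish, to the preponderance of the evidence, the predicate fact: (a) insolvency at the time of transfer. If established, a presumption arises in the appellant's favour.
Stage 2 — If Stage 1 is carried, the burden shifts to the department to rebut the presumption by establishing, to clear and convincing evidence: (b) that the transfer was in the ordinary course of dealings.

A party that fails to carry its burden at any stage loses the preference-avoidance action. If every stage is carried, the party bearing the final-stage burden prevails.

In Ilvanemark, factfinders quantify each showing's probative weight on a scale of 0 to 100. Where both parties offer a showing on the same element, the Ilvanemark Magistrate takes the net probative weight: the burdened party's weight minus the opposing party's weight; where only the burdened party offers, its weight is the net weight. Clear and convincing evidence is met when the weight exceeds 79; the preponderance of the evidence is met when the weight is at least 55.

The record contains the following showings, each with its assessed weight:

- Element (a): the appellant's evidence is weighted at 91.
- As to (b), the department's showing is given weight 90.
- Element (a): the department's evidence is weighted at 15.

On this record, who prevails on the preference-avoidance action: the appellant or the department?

department

At Stage 1 the appellant must meet the preponderance of the evidence (weight is at least 55): on (a) the weight is 91 less the opposing 15 gives net 76, ≥ 55, so (a) meets the standard.
  The appellant carries Stage 1; the department now bears the burden.
At Stage 2 the department must meet clear and convincing evidence (weight exceeds 79): on (b) the weight is 90, > 79, so (b) meets the standard.
  Stage 2 carried; the final stage is satisfied.
With every stage satisfied, the department prevails.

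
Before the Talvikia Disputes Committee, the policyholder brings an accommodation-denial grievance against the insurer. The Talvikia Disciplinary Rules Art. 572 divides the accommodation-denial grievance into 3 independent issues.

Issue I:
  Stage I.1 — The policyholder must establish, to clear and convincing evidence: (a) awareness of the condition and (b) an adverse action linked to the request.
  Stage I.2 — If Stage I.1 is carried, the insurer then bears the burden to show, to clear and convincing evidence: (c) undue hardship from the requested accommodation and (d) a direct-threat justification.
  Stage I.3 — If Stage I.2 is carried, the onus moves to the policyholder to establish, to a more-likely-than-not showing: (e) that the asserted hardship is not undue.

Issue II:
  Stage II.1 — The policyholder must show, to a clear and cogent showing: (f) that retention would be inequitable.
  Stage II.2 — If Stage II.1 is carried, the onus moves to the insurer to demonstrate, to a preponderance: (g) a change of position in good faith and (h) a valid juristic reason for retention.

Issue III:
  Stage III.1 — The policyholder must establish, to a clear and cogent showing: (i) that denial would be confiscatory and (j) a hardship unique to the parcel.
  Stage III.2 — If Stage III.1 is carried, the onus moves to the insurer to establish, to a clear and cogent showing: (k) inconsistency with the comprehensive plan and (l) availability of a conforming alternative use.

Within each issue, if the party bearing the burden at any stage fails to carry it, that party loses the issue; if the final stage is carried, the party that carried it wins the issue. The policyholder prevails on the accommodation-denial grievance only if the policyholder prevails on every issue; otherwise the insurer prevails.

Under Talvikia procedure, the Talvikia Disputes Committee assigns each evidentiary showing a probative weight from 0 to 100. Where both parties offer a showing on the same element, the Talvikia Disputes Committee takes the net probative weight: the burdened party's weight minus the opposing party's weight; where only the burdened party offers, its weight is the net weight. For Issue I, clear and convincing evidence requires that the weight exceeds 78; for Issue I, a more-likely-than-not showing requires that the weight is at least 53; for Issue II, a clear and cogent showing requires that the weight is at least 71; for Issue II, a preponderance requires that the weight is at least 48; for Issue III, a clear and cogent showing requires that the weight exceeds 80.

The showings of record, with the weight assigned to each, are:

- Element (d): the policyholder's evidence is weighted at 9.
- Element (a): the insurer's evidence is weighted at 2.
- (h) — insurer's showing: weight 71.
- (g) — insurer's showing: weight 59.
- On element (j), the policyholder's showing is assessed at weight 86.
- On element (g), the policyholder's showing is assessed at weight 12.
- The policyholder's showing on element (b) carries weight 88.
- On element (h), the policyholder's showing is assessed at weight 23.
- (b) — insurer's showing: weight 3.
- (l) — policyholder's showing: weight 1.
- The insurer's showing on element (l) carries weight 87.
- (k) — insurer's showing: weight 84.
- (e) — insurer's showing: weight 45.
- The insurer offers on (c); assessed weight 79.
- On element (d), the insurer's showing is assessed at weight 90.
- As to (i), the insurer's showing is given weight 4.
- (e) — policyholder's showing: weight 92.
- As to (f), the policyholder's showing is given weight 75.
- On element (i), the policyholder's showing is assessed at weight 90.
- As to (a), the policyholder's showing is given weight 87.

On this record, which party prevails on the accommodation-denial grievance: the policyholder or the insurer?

insurer

— Issue I —
Stage I.1 (policyholder, clear and convincing evidence, weight exceeds 78): (a) net 87−2=85 > 78 — meets; (b) net 88−3=85 > 78 — meets.
  The policyholder carries Stage I.1; the insurer now bears the burden.
Stage I.2 (insurer, clear and convincing evidence, weight exceeds 78): (c) 79 > 78 — meets; (d) net 90−9=81 > 78 — meets.
  Stage I.2 is satisfied; the onus moves to the policyholder.
Stage I.3 (policyholder, a more-likely-than-not showing, weight is at least 53): (e) net 92−45=47 < 53 — fails.
  Stage I.3 not carried; the policyholder fails its burden.
The insurer prevails on this issue.
— Issue II —
At Stage II.1 the policyholder must meet a clear and cogent showing (weight is at least 71): on (f) the weight is 75, ≥ 71, so (f) meets the standard.
  Stage II.1 carried; the burden shifts to the insurer.
At Stage II.2 the insurer must meet a preponderance (weight is at least 48): on (g) the weight is 59 less the opposing 12 gives net 47, < 48, so (g) does not meet the standard; on (h) the weight is 71 less the opposing 23 gives net 48, which does reach 48, so (h) meets the standard.
  Not every element is met, so the insurer fails to carry Stage II.2.
So the policyholder prevails on this issue.
— Issue III —
Stage III.1 (policyholder, a clear and cogent showing, weight exceeds 80): (i) net 90−4=86 > 80 — meets; (j) 86 > 80 — meets.
  Stage III.1 carried; the burden shifts to the insurer.
Stage III.2 (insurer, a clear and cogent showing, weight exceeds 80): (k) 84 > 80 — meets; (l) net 87−1=86 > 80 — meets.
  The insurer carries the last stage.
Every stage carried; the insurer prevails on this issue.
Per-issue: Issue I → insurer; Issue II → policyholder; Issue III → insurer. The policyholder must prevail on every issue; overall, the insurer prevails.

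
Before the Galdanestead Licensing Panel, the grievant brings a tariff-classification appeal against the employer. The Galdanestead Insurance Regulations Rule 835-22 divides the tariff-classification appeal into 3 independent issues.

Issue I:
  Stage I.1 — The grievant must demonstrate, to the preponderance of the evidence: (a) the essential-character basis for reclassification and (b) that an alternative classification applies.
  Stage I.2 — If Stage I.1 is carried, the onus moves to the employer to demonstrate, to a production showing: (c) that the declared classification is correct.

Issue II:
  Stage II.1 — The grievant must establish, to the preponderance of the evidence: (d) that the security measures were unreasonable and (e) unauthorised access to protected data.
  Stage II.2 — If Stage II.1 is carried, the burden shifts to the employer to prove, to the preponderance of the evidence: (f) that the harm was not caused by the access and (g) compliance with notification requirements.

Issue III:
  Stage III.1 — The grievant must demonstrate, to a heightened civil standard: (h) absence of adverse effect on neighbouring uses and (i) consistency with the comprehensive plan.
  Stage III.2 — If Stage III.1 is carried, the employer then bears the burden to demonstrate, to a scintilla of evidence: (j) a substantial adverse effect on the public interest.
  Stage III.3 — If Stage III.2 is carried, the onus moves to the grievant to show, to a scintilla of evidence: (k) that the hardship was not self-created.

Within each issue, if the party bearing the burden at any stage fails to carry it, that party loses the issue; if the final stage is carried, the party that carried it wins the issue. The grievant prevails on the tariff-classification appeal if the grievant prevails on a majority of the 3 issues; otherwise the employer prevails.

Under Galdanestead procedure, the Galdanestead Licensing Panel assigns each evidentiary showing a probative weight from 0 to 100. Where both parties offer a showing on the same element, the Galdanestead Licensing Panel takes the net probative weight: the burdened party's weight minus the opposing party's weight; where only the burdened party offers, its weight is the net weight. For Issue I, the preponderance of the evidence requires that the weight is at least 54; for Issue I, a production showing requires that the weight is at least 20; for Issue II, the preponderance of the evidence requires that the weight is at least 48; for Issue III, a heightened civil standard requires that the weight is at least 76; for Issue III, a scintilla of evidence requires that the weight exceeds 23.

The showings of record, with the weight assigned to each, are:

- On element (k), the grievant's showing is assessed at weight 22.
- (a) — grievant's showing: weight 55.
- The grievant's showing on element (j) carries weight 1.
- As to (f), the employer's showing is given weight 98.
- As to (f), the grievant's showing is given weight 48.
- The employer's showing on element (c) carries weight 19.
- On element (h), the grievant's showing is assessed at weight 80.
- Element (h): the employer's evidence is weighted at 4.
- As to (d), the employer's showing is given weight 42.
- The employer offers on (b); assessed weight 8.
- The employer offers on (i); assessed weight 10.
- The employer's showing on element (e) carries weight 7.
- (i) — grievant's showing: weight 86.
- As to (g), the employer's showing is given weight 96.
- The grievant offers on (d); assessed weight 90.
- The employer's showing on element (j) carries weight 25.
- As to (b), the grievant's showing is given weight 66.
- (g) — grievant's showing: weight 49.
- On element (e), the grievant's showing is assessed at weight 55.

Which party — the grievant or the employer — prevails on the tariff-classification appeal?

grievant

— Issue I —
Stage I.1 — burden on grievant; standard: the preponderance of the evidence (weight is at least 54).
    (a): 55 ≥ 54 [met]
    (b): 66 − 8 = 58 ≥ 54 [met]
  All elements met. The burden passes to the employer.
Stage I.2 — burden on employer; standard: a production showing (weight is at least 20).
    (c): 19 < 20 [not met]
  Stage I.2 not carried; the employer fails its burden.
The grievant prevails on this issue.
— Issue II —
Stage II.1 (grievant, the preponderance of the evidence, weight is at least 48): (d) net 90−42=48 ≥ 48 — meets; (e) net 55−7=48 ≥ 48 — meets.
  Stage II.1 is satisfied; the onus moves to the employer.
Stage II.2 (employer, the preponderance of the evidence, weight is at least 48): (f) net 98−48=50 ≥ 48 — meets; (g) net 96−49=47 < 48 — fails.
  Stage II.2 not carried; the employer fails its burden.
The grievant prevails on this issue.
— Issue III —
At Stage III.1 the grievant must meet a heightened civil standard (weight is at least 76): on (h) the weight is 80 less the opposing 4 gives net 76, ≥ 76, so (h) meets the standard; on (i) the weight is 86 less the opposing 10 gives net 76, ≥ 76, so (i) meets the standard.
  Stage III.1 carried; the burden shifts to the employer.
At Stage III.2 the employer must meet a scintilla of evidence (weight exceeds 23): on (j) the weight is 25 less the opposing 1 gives net 24, which does exceed 23, so (j) meets the standard.
  Stage III.2 is satisfied; the onus moves to the grievant.
At Stage III.3 the grievant must meet a scintilla of evidence (weight exceeds 23): on (k) the weight is 22, ≤ 23, so (k) does not meet the standard.
  Stage III.3 not carried; the grievant fails its burden.
The employer prevails on this issue.
Per-issue: Issue I → grievant; Issue II → grievant; Issue III → employer. The grievant must prevail on a majority of issues; overall, the grievant prevails.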